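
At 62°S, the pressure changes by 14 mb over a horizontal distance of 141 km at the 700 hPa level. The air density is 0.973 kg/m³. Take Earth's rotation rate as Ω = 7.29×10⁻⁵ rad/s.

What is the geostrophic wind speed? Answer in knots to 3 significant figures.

154 knots

Coriolis parameter at 62°S:
f = 2Ω sin φ = 2 × 7.29×10⁻⁵ × sin 62° = 1.29×10⁻⁴ s⁻¹
Pressure gradient: |∂P/∂n| = 1400 Pa / 141000 m = 9.93×10⁻³ Pa/m
Geostrophic balance (pressure-gradient force = Coriolis force):
V_g = (1/(fρ)) |∂P/∂n| = 9.93×10⁻³ / (1.29×10⁻⁴ × 0.973) = 79.3 m/s
Converting: 79.3 m/s × 1.944 = 154 knots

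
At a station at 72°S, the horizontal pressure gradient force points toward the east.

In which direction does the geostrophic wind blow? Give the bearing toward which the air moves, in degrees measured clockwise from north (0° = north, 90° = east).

The pressure-gradient force points toward the east (bearing 090°).
Geostrophic balance: in the Southern Hemisphere the Coriolis force deflects motion to the left, so the geostrophic wind blows 90° to the left of the pressure-gradient force (low pressure on the right).
Rotating 090° by 90° counterclockwise gives 000° — the wind blows toward the north.

000°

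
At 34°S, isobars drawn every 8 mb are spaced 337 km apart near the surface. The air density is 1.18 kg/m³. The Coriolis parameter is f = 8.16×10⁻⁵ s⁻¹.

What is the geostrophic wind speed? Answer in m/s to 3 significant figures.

24.7 m/s

Pressure gradient: |∂P/∂n| = 800 Pa / 337000 m = 2.37×10⁻³ Pa/m
Geostrophic balance (pressure-gradient force = Coriolis force):
V_g = (1/(fρ)) |∂P/∂n| = 2.37×10⁻³ / (8.16×10⁻⁵ × 1.18) = 24.7 m/s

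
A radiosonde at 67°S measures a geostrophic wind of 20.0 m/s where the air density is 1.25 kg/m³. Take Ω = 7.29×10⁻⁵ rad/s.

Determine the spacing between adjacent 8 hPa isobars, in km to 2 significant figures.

Coriolis parameter at 67°S:
f = 2Ω sin φ = 2 × 7.29×10⁻⁵ × sin 67° = 1.34×10⁻⁴ s⁻¹
Geostrophic balance rearranged: |∂P/∂n| = f ρ V_g
|∂P/∂n| = 1.34×10⁻⁴ × 1.25 × 20.0 = 3.36×10⁻³ Pa/m
Isobar spacing: Δn = ΔP/|∂P/∂n| = 800 Pa / 3.36×10⁻³ Pa/m = 238433 m ≈ 240 km

240 km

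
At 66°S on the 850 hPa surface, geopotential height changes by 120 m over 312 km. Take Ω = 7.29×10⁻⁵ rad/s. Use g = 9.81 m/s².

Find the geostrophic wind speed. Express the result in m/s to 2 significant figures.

28 m/s

Coriolis parameter at 66°S:
f = 2Ω sin φ = 2 × 7.29×10⁻⁵ × sin 66° = 1.33×10⁻⁴ s⁻¹
Height gradient: |∂Z/∂n| = 120 m / 312000 m = 3.85×10⁻⁴
On a pressure surface, geostrophic balance gives V_g = (g/f)|∂Z/∂n|:
V_g = 9.81 × 3.85×10⁻⁴ / 1.33×10⁻⁴ = 28.3 m/s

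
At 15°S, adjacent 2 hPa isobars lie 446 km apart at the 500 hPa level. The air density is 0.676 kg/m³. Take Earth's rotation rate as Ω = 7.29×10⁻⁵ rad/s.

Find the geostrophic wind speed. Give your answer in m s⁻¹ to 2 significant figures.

Coriolis parameter at 15°S:
f = 2Ω sin φ = 2 × 7.29×10⁻⁵ × sin 15° = 3.77×10⁻⁵ s⁻¹
Pressure gradient: |∂P/∂n| = 200 Pa / 446000 m = 4.48×10⁻⁴ Pa/m
Geostrophic balance (pressure-gradient force = Coriolis force):
V_g = (1/(fρ)) |∂P/∂n| = 4.48×10⁻⁴ / (3.77×10⁻⁵ × 0.676) = 17.6 m/s

18 m s⁻¹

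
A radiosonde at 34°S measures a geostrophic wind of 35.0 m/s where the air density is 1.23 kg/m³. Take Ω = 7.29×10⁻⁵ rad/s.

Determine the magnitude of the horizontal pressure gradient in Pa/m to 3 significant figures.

Coriolis parameter at 34°S:
f = 2Ω sin φ = 2 × 7.29×10⁻⁵ × sin 34° = 8.15×10⁻⁵ s⁻¹
Geostrophic balance rearranged: |∂P/∂n| = f ρ V_g
|∂P/∂n| = 8.15×10⁻⁵ × 1.23 × 35.0 = 3.51×10⁻³ Pa/m

3.51×10⁻³ Pa/m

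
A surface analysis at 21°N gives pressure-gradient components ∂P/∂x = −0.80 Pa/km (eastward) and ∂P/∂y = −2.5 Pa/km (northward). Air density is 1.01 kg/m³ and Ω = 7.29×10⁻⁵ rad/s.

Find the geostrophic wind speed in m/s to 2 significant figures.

Coriolis parameter at 21°N:
f = 2Ω sin φ = 2 × 7.29×10⁻⁵ × sin 21° = 5.23×10⁻⁵ s⁻¹
Component geostrophic relations (x east, y north):
u_g = −(1/(fρ)) ∂P/∂y,  v_g = (1/(fρ)) ∂P/∂x
u_g = −(−2.5×10⁻³)/(5.23×10⁻⁵ × 1.01) = 47.4 m/s;  v_g = (−0.80×10⁻³)/(5.23×10⁻⁵ × 1.01) = −15.2 m/s
|V_g| = √(u_g² + v_g²) = 49.7 m/s

50 m/s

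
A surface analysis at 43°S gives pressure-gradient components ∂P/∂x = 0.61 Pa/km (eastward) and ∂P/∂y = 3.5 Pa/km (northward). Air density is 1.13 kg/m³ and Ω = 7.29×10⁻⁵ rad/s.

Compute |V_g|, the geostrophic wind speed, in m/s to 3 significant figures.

31.6 m/s

Coriolis parameter at 43°S:
f = 2Ω sin φ = 2 × 7.29×10⁻⁵ × sin 43° = 9.94×10⁻⁵ s⁻¹
In the Southern Hemisphere f is negative: f = −9.94×10⁻⁵ s⁻¹.
Component geostrophic relations (x east, y north):
u_g = −(1/(fρ)) ∂P/∂y,  v_g = (1/(fρ)) ∂P/∂x
u_g = −(3.5×10⁻³)/(−9.94×10⁻⁵ × 1.13) = 31.1 m/s;  v_g = (0.61×10⁻³)/(−9.94×10⁻⁵ × 1.13) = −5.43 m/s
|V_g| = √(u_g² + v_g²) = 31.6 m/s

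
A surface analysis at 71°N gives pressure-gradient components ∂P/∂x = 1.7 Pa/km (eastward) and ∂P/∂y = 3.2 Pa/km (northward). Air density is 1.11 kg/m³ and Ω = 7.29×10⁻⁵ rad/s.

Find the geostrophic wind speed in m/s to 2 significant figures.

24 m/s

Coriolis parameter at 71°N:
f = 2Ω sin φ = 2 × 7.29×10⁻⁵ × sin 71° = 1.38×10⁻⁴ s⁻¹
Component geostrophic relations (x east, y north):
u_g = −(1/(fρ)) ∂P/∂y,  v_g = (1/(fρ)) ∂P/∂x
u_g = −(3.2×10⁻³)/(1.38×10⁻⁴ × 1.11) = −20.9 m/s;  v_g = (1.7×10⁻³)/(1.38×10⁻⁴ × 1.11) = 11.1 m/s
|V_g| = √(u_g² + v_g²) = 23.7 m/s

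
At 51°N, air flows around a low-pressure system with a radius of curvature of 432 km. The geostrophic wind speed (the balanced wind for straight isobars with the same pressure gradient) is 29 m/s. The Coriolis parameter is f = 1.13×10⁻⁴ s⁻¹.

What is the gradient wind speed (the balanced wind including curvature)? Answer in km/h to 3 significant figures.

Around a low, centrifugal force acts outward with Coriolis, so pressure-gradient force balances both:
(1/ρ)|∂P/∂n| = fV + V²/R  →  V² + fR·V − fR·V_g = 0
With fR = 1.13×10⁻⁴ × 432×10³ m = 48.8 m/s:
V = [−fR + √((fR)² + 4 fR V_g)]/2 = [−48.8 + √(48.8² + 4×48.8×29)]/2 = 20.4 m/s
Subgeostrophic (V < V_g = 29 m/s), as expected around a low.
Converting: 20.4 m/s × 3.6 = 73.6 km/h

73.6 km/h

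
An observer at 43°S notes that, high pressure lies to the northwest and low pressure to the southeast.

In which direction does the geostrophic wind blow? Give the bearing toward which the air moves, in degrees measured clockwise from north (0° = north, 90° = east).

045°

The pressure-gradient force points toward the southeast (bearing 135°).
Geostrophic balance: in the Southern Hemisphere the Coriolis force deflects motion to the left, so the geostrophic wind blows 90° to the left of the pressure-gradient force (low pressure on the right).
Rotating 135° by 90° counterclockwise gives 045° — the wind blows toward the northeast.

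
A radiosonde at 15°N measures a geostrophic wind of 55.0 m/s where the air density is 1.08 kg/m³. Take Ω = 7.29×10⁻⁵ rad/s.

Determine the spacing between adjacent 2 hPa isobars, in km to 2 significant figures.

Coriolis parameter at 15°N:
f = 2Ω sin φ = 2 × 7.29×10⁻⁵ × sin 15° = 3.77×10⁻⁵ s⁻¹
Geostrophic balance rearranged: |∂P/∂n| = f ρ V_g
|∂P/∂n| = 3.77×10⁻⁵ × 1.08 × 55.0 = 2.24×10⁻³ Pa/m
Isobar spacing: Δn = ΔP/|∂P/∂n| = 200 Pa / 2.24×10⁻³ Pa/m = 89226 m ≈ 89 km

89 km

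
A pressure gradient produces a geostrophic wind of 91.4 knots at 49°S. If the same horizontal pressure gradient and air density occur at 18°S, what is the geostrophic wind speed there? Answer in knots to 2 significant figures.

With the same pressure gradient and density, V_g ∝ 1/f ∝ 1/sin φ.
V₂ = V₁ · sin φ₁ / sin φ₂ = 91.4 × sin 49° / sin 18°
V₂ = 91.4 × 0.7547/0.3090 = 220 knots

220 knots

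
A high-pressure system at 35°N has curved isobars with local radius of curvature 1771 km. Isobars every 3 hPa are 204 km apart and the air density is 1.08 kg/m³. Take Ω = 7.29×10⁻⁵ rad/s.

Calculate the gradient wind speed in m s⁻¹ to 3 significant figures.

Coriolis parameter at 35°N:
f = 2Ω sin φ = 2 × 7.29×10⁻⁵ × sin 35° = 8.36×10⁻⁵ s⁻¹
Pressure gradient: |∂P/∂n| = 300 Pa / 204000 m = 1.47×10⁻³ Pa/m
Geostrophic speed: V_g = |∂P/∂n|/(fρ) = 1.47×10⁻³/(8.36×10⁻⁵ × 1.08) = 16.3 m/s
Around a high, pressure-gradient force acts outward with centrifugal, so Coriolis balances both:
fV = (1/ρ)|∂P/∂n| + V²/R  →  V² − fR·V + fR·V_g = 0
With fR = 8.36×10⁻⁵ × 1771×10³ m = 148 m/s:
V = [fR − √((fR)² − 4 fR V_g)]/2 = [148 − √(148² − 4×148×16.3)]/2 = 18.6 m/s
Supergeostrophic (V > V_g = 16.3 m/s), as expected around a high.

18.6 m s⁻¹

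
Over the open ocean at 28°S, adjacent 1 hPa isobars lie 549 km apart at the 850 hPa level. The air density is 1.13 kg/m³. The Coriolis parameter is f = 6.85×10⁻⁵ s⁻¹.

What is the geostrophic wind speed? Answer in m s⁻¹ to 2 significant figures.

2.4 m s⁻¹

Pressure gradient: |∂P/∂n| = 100 Pa / 549000 m = 1.82×10⁻⁴ Pa/m
Geostrophic balance (pressure-gradient force = Coriolis force):
V_g = (1/(fρ)) |∂P/∂n| = 1.82×10⁻⁴ / (6.85×10⁻⁵ × 1.13) = 2.35 m/s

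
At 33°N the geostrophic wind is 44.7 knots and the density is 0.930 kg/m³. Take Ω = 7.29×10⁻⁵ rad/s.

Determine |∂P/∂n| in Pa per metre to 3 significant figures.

1.70×10⁻³ Pa/m

Coriolis parameter at 33°N:
f = 2Ω sin φ = 2 × 7.29×10⁻⁵ × sin 33° = 7.94×10⁻⁵ s⁻¹
Wind speed in SI: 44.7 knots = 23.0 m/s
Geostrophic balance rearranged: |∂P/∂n| = f ρ V_g
|∂P/∂n| = 7.94×10⁻⁵ × 0.930 × 23.0 = 1.70×10⁻³ Pa/m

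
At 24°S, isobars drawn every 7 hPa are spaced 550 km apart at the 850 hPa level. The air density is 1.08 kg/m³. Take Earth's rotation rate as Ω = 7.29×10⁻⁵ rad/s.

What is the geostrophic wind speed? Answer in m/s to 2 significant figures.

20 m/s

Coriolis parameter at 24°S:
f = 2Ω sin φ = 2 × 7.29×10⁻⁵ × sin 24° = 5.93×10⁻⁵ s⁻¹
Pressure gradient: |∂P/∂n| = 700 Pa / 550000 m = 1.27×10⁻³ Pa/m
Geostrophic balance (pressure-gradient force = Coriolis force):
V_g = (1/(fρ)) |∂P/∂n| = 1.27×10⁻³ / (5.93×10⁻⁵ × 1.08) = 19.9 m/s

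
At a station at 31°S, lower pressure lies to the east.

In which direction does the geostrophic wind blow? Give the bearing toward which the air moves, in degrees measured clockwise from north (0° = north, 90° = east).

The pressure-gradient force points toward the east (bearing 090°).
Geostrophic balance: in the Southern Hemisphere the Coriolis force deflects motion to the left, so the geostrophic wind blows 90° to the left of the pressure-gradient force (low pressure on the right).
Rotating 090° by 90° counterclockwise gives 000° — the wind blows toward the north.

000°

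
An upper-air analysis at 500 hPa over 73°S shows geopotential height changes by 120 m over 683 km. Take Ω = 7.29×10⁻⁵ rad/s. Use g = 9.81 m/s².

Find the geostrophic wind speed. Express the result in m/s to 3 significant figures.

Coriolis parameter at 73°S:
f = 2Ω sin φ = 2 × 7.29×10⁻⁵ × sin 73° = 1.39×10⁻⁴ s⁻¹
Height gradient: |∂Z/∂n| = 120 m / 683000 m = 1.76×10⁻⁴
On a pressure surface, geostrophic balance gives V_g = (g/f)|∂Z/∂n|:
V_g = 9.81 × 1.76×10⁻⁴ / 1.39×10⁻⁴ = 12.4 m/s

12.4 m/s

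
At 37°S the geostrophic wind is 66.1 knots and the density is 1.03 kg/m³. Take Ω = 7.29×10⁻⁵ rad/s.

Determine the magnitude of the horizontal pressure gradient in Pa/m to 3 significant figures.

Coriolis parameter at 37°S:
f = 2Ω sin φ = 2 × 7.29×10⁻⁵ × sin 37° = 8.77×10⁻⁵ s⁻¹
Wind speed in SI: 66.1 knots = 34.0 m/s
Geostrophic balance rearranged: |∂P/∂n| = f ρ V_g
|∂P/∂n| = 8.77×10⁻⁵ × 1.03 × 34.0 = 3.07×10⁻³ Pa/m

3.07×10⁻³ Pa/m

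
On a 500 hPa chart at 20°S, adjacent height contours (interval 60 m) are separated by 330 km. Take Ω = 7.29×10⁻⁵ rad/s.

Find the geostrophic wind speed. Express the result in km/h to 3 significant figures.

Coriolis parameter at 20°S:
f = 2Ω sin φ = 2 × 7.29×10⁻⁵ × sin 20° = 4.99×10⁻⁵ s⁻¹
Height gradient: |∂Z/∂n| = 60 m / 330000 m = 1.82×10⁻⁴
On a pressure surface, geostrophic balance gives V_g = (g/f)|∂Z/∂n|:
V_g = 9.81 × 1.82×10⁻⁴ / 4.99×10⁻⁵ = 35.8 m/s
Converting: 35.8 m/s × 3.6 = 129 km/h

129 km/h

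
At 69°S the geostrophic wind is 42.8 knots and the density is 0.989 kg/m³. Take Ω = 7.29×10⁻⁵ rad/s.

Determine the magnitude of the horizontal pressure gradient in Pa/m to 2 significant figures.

Coriolis parameter at 69°S:
f = 2Ω sin φ = 2 × 7.29×10⁻⁵ × sin 69° = 1.36×10⁻⁴ s⁻¹
Wind speed in SI: 42.8 knots = 22.0 m/s
Geostrophic balance rearranged: |∂P/∂n| = f ρ V_g
|∂P/∂n| = 1.36×10⁻⁴ × 0.989 × 22.0 = 2.96×10⁻³ Pa/m

3.0×10⁻³ Pa/m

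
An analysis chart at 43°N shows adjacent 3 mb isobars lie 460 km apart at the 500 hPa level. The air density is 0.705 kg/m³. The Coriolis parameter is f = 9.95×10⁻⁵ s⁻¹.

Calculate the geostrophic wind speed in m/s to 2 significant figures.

Pressure gradient: |∂P/∂n| = 300 Pa / 460000 m = 6.52×10⁻⁴ Pa/m
Geostrophic balance (pressure-gradient force = Coriolis force):
V_g = (1/(fρ)) |∂P/∂n| = 6.52×10⁻⁴ / (9.95×10⁻⁵ × 0.705) = 9.30 m/s

9.3 m/s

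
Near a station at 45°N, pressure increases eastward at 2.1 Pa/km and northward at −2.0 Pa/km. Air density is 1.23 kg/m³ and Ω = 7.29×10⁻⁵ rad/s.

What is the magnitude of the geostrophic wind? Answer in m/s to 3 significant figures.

22.9 m/s

Coriolis parameter at 45°N:
f = 2Ω sin φ = 2 × 7.29×10⁻⁵ × sin 45° = 1.03×10⁻⁴ s⁻¹
Component geostrophic relations (x east, y north):
u_g = −(1/(fρ)) ∂P/∂y,  v_g = (1/(fρ)) ∂P/∂x
u_g = −(−2.0×10⁻³)/(1.03×10⁻⁴ × 1.23) = 15.8 m/s;  v_g = (2.1×10⁻³)/(1.03×10⁻⁴ × 1.23) = 16.6 m/s
|V_g| = √(u_g² + v_g²) = 22.9 m/s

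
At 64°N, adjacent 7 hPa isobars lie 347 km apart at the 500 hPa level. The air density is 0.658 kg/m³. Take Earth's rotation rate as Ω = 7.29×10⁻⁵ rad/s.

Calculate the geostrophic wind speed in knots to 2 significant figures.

45 knots

Coriolis parameter at 64°N:
f = 2Ω sin φ = 2 × 7.29×10⁻⁵ × sin 64° = 1.31×10⁻⁴ s⁻¹
Pressure gradient: |∂P/∂n| = 700 Pa / 347000 m = 2.02×10⁻³ Pa/m
Geostrophic balance (pressure-gradient force = Coriolis force):
V_g = (1/(fρ)) |∂P/∂n| = 2.02×10⁻³ / (1.31×10⁻⁴ × 0.658) = 23.4 m/s
Converting: 23.4 m/s × 1.944 = 45 knots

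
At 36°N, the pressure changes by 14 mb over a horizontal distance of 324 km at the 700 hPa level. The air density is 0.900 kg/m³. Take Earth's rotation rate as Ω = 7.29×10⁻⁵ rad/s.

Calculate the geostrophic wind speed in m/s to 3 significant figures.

Coriolis parameter at 36°N:
f = 2Ω sin φ = 2 × 7.29×10⁻⁵ × sin 36° = 8.57×10⁻⁵ s⁻¹
Pressure gradient: |∂P/∂n| = 1400 Pa / 324000 m = 4.32×10⁻³ Pa/m
Geostrophic balance (pressure-gradient force = Coriolis force):
V_g = (1/(fρ)) |∂P/∂n| = 4.32×10⁻³ / (8.57×10⁻⁵ × 0.900) = 56.0 m/s

56.0 m/s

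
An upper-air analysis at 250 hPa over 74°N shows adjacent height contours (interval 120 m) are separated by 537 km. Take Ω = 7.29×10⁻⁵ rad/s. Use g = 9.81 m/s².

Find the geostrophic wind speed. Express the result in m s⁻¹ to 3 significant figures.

Coriolis parameter at 74°N:
f = 2Ω sin φ = 2 × 7.29×10⁻⁵ × sin 74° = 1.40×10⁻⁴ s⁻¹
Height gradient: |∂Z/∂n| = 120 m / 537000 m = 2.23×10⁻⁴
On a pressure surface, geostrophic balance gives V_g = (g/f)|∂Z/∂n|:
V_g = 9.81 × 2.23×10⁻⁴ / 1.40×10⁻⁴ = 15.6 m/s

15.6 m s⁻¹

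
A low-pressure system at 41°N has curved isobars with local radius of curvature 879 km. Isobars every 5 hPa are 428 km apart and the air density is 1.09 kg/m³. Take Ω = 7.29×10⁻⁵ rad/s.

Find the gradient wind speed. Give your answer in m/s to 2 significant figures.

Coriolis parameter at 41°N:
f = 2Ω sin φ = 2 × 7.29×10⁻⁵ × sin 41° = 9.57×10⁻⁵ s⁻¹
Pressure gradient: |∂P/∂n| = 500 Pa / 428000 m = 1.17×10⁻³ Pa/m
Geostrophic speed: V_g = |∂P/∂n|/(fρ) = 1.17×10⁻³/(9.57×10⁻⁵ × 1.09) = 11.2 m/s
Around a low, centrifugal force acts outward with Coriolis, so pressure-gradient force balances both:
(1/ρ)|∂P/∂n| = fV + V²/R  →  V² + fR·V − fR·V_g = 0
With fR = 9.57×10⁻⁵ × 879×10³ m = 84.1 m/s:
V = [−fR + √((fR)² + 4 fR V_g)]/2 = [−84.1 + √(84.1² + 4×84.1×11.2)]/2 = 10 m/s
Subgeostrophic (V < V_g = 11.2 m/s), as expected around a low.

10 m/s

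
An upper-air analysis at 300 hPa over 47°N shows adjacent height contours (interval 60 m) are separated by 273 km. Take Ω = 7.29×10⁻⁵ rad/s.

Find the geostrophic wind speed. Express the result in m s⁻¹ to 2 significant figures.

Coriolis parameter at 47°N:
f = 2Ω sin φ = 2 × 7.29×10⁻⁵ × sin 47° = 1.07×10⁻⁴ s⁻¹
Height gradient: |∂Z/∂n| = 60 m / 273000 m = 2.20×10⁻⁴
On a pressure surface, geostrophic balance gives V_g = (g/f)|∂Z/∂n|:
V_g = 9.81 × 2.20×10⁻⁴ / 1.07×10⁻⁴ = 20.2 m/s

20 m s⁻¹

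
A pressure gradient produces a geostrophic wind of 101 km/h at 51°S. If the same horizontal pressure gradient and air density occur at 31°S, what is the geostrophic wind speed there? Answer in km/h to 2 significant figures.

With the same pressure gradient and density, V_g ∝ 1/f ∝ 1/sin φ.
V₂ = V₁ · sin φ₁ / sin φ₂ = 101 × sin 51° / sin 31°
V₂ = 101 × 0.7771/0.5150 = 150 km/h

150 km/h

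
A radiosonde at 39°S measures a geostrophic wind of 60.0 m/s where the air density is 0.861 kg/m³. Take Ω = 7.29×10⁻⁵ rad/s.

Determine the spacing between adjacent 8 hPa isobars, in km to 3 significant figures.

Coriolis parameter at 39°S:
f = 2Ω sin φ = 2 × 7.29×10⁻⁵ × sin 39° = 9.18×10⁻⁵ s⁻¹
Geostrophic balance rearranged: |∂P/∂n| = f ρ V_g
|∂P/∂n| = 9.18×10⁻⁵ × 0.861 × 60.0 = 4.74×10⁻³ Pa/m
Isobar spacing: Δn = ΔP/|∂P/∂n| = 800 Pa / 4.74×10⁻³ Pa/m = 168774 m ≈ 169 km

169 km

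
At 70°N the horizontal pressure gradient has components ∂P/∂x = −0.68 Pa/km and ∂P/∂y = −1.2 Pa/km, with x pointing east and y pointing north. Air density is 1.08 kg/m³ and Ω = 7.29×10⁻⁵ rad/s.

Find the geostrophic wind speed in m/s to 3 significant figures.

Coriolis parameter at 70°N:
f = 2Ω sin φ = 2 × 7.29×10⁻⁵ × sin 70° = 1.37×10⁻⁴ s⁻¹
Component geostrophic relations (x east, y north):
u_g = −(1/(fρ)) ∂P/∂y,  v_g = (1/(fρ)) ∂P/∂x
u_g = −(−1.2×10⁻³)/(1.37×10⁻⁴ × 1.08) = 8.11 m/s;  v_g = (−0.68×10⁻³)/(1.37×10⁻⁴ × 1.08) = −4.60 m/s
|V_g| = √(u_g² + v_g²) = 9.32 m/s

9.32 m/s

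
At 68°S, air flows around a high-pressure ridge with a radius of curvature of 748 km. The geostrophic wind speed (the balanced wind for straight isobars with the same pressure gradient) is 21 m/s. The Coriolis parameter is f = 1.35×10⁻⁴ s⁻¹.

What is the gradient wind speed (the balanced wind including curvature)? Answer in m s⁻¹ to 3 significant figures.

Around a high, pressure-gradient force acts outward with centrifugal, so Coriolis balances both:
fV = (1/ρ)|∂P/∂n| + V²/R  →  V² − fR·V + fR·V_g = 0
With fR = 1.35×10⁻⁴ × 748×10³ m = 101 m/s:
V = [fR − √((fR)² − 4 fR V_g)]/2 = [101 − √(101² − 4×101×21)]/2 = 29.8 m/s
Supergeostrophic (V > V_g = 21 m/s), as expected around a high.

29.8 m s⁻¹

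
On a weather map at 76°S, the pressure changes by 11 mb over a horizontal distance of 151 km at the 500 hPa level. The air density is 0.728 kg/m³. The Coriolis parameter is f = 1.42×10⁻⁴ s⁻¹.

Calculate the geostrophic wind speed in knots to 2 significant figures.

140 knots

Pressure gradient: |∂P/∂n| = 1100 Pa / 151000 m = 7.28×10⁻³ Pa/m
Geostrophic balance (pressure-gradient force = Coriolis force):
V_g = (1/(fρ)) |∂P/∂n| = 7.28×10⁻³ / (1.42×10⁻⁴ × 0.728) = 70.5 m/s
Converting: 70.5 m/s × 1.944 = 140 knots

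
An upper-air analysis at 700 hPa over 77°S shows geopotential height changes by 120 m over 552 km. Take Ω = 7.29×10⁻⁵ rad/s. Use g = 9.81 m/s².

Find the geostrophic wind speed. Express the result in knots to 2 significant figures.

29 knots

Coriolis parameter at 77°S:
f = 2Ω sin φ = 2 × 7.29×10⁻⁵ × sin 77° = 1.42×10⁻⁴ s⁻¹
Height gradient: |∂Z/∂n| = 120 m / 552000 m = 2.17×10⁻⁴
On a pressure surface, geostrophic balance gives V_g = (g/f)|∂Z/∂n|:
V_g = 9.81 × 2.17×10⁻⁴ / 1.42×10⁻⁴ = 15.0 m/s
Converting: 15.0 m/s × 1.944 = 29 knots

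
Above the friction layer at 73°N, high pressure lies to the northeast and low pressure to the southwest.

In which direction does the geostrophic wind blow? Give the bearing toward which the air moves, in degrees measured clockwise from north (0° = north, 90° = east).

The pressure-gradient force points toward the southwest (bearing 225°).
Geostrophic balance: in the Northern Hemisphere the Coriolis force deflects motion to the right, so the geostrophic wind blows 90° to the right of the pressure-gradient force (low pressure on the left).
Rotating 225° by 90° clockwise gives 315° — the wind blows toward the northwest.

315°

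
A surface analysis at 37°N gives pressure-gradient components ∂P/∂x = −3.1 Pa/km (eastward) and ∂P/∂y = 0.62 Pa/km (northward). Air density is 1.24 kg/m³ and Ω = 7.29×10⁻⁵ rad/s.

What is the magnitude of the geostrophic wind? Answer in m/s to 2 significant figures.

29 m/s

Coriolis parameter at 37°N:
f = 2Ω sin φ = 2 × 7.29×10⁻⁵ × sin 37° = 8.77×10⁻⁵ s⁻¹
Component geostrophic relations (x east, y north):
u_g = −(1/(fρ)) ∂P/∂y,  v_g = (1/(fρ)) ∂P/∂x
u_g = −(0.62×10⁻³)/(8.77×10⁻⁵ × 1.24) = −5.70 m/s;  v_g = (−3.1×10⁻³)/(8.77×10⁻⁵ × 1.24) = −28.5 m/s
|V_g| = √(u_g² + v_g²) = 29.1 m/s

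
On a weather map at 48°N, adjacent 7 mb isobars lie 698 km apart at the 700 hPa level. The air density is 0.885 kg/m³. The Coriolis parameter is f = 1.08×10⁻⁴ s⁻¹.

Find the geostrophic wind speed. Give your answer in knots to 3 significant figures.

20.4 knots

Pressure gradient: |∂P/∂n| = 700 Pa / 698000 m = 1.00×10⁻³ Pa/m
Geostrophic balance (pressure-gradient force = Coriolis force):
V_g = (1/(fρ)) |∂P/∂n| = 1.00×10⁻³ / (1.08×10⁻⁴ × 0.885) = 10.5 m/s
Converting: 10.5 m/s × 1.944 = 20.4 knots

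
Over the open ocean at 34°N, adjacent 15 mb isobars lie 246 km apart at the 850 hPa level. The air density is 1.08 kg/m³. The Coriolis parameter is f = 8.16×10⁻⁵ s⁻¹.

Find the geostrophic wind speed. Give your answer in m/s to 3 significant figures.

Pressure gradient: |∂P/∂n| = 1500 Pa / 246000 m = 6.10×10⁻³ Pa/m
Geostrophic balance (pressure-gradient force = Coriolis force):
V_g = (1/(fρ)) |∂P/∂n| = 6.10×10⁻³ / (8.16×10⁻⁵ × 1.08) = 69.2 m/s

69.2 m/s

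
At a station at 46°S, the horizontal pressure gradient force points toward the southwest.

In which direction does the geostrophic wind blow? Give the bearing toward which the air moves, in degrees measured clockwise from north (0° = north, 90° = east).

135°

The pressure-gradient force points toward the southwest (bearing 225°).
Geostrophic balance: in the Southern Hemisphere the Coriolis force deflects motion to the left, so the geostrophic wind blows 90° to the left of the pressure-gradient force (low pressure on the right).
Rotating 225° by 90° counterclockwise gives 135° — the wind blows toward the southeast.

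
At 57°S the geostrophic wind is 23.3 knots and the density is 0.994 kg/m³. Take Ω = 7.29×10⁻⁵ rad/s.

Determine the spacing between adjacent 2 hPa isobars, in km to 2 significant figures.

140 km

Coriolis parameter at 57°S:
f = 2Ω sin φ = 2 × 7.29×10⁻⁵ × sin 57° = 1.22×10⁻⁴ s⁻¹
Wind speed in SI: 23.3 knots = 12.0 m/s
Geostrophic balance rearranged: |∂P/∂n| = f ρ V_g
|∂P/∂n| = 1.22×10⁻⁴ × 0.994 × 12.0 = 1.46×10⁻³ Pa/m
Isobar spacing: Δn = ΔP/|∂P/∂n| = 200 Pa / 1.46×10⁻³ Pa/m = 137278 m ≈ 140 km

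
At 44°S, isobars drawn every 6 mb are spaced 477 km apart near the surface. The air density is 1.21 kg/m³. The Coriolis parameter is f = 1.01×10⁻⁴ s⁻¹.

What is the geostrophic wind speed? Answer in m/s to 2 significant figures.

Pressure gradient: |∂P/∂n| = 600 Pa / 477000 m = 1.26×10⁻³ Pa/m
Geostrophic balance (pressure-gradient force = Coriolis force):
V_g = (1/(fρ)) |∂P/∂n| = 1.26×10⁻³ / (1.01×10⁻⁴ × 1.21) = 10.3 m/s

10 m/s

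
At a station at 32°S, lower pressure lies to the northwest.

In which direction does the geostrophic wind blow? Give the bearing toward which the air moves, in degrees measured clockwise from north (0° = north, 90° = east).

The pressure-gradient force points toward the northwest (bearing 315°).
Geostrophic balance: in the Southern Hemisphere the Coriolis force deflects motion to the left, so the geostrophic wind blows 90° to the left of the pressure-gradient force (low pressure on the right).
Rotating 315° by 90° counterclockwise gives 225° — the wind blows toward the southwest.

225°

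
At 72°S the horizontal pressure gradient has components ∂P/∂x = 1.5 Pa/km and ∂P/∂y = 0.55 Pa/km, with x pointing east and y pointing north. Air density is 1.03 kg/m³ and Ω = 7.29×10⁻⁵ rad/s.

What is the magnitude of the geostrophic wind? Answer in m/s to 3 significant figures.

Coriolis parameter at 72°S:
f = 2Ω sin φ = 2 × 7.29×10⁻⁵ × sin 72° = 1.39×10⁻⁴ s⁻¹
In the Southern Hemisphere f is negative: f = −1.39×10⁻⁴ s⁻¹.
Component geostrophic relations (x east, y north):
u_g = −(1/(fρ)) ∂P/∂y,  v_g = (1/(fρ)) ∂P/∂x
u_g = −(0.55×10⁻³)/(−1.39×10⁻⁴ × 1.03) = 3.85 m/s;  v_g = (1.5×10⁻³)/(−1.39×10⁻⁴ × 1.03) = −10.5 m/s
|V_g| = √(u_g² + v_g²) = 11.2 m/s

11.2 m/s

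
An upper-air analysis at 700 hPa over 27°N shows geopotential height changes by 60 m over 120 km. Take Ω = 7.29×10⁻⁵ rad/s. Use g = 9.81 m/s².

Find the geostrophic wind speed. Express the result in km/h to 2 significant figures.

Coriolis parameter at 27°N:
f = 2Ω sin φ = 2 × 7.29×10⁻⁵ × sin 27° = 6.62×10⁻⁵ s⁻¹
Height gradient: |∂Z/∂n| = 60 m / 120000 m = 5.00×10⁻⁴
On a pressure surface, geostrophic balance gives V_g = (g/f)|∂Z/∂n|:
V_g = 9.81 × 5.00×10⁻⁴ / 6.62×10⁻⁵ = 74.1 m/s
Converting: 74.1 m/s × 3.6 = 270 km/h

270 km/h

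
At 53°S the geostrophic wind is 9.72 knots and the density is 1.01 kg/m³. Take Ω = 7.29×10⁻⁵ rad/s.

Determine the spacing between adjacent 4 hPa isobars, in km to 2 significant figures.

680 km

Coriolis parameter at 53°S:
f = 2Ω sin φ = 2 × 7.29×10⁻⁵ × sin 53° = 1.16×10⁻⁴ s⁻¹
Wind speed in SI: 9.72 knots = 5.00 m/s
Geostrophic balance rearranged: |∂P/∂n| = f ρ V_g
|∂P/∂n| = 1.16×10⁻⁴ × 1.01 × 5.00 = 5.88×10⁻⁴ Pa/m
Isobar spacing: Δn = ΔP/|∂P/∂n| = 400 Pa / 5.88×10⁻⁴ Pa/m = 680187 m ≈ 680 km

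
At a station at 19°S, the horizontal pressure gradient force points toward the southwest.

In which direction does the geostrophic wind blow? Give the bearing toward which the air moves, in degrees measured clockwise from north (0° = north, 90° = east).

135°

The pressure-gradient force points toward the southwest (bearing 225°).
Geostrophic balance: in the Southern Hemisphere the Coriolis force deflects motion to the left, so the geostrophic wind blows 90° to the left of the pressure-gradient force (low pressure on the right).
Rotating 225° by 90° counterclockwise gives 135° — the wind blows toward the southeast.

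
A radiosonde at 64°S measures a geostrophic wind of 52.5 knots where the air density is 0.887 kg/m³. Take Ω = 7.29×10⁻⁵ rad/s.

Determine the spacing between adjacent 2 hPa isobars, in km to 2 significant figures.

Coriolis parameter at 64°S:
f = 2Ω sin φ = 2 × 7.29×10⁻⁵ × sin 64° = 1.31×10⁻⁴ s⁻¹
Wind speed in SI: 52.5 knots = 27.0 m/s
Geostrophic balance rearranged: |∂P/∂n| = f ρ V_g
|∂P/∂n| = 1.31×10⁻⁴ × 0.887 × 27.0 = 3.14×10⁻³ Pa/m
Isobar spacing: Δn = ΔP/|∂P/∂n| = 200 Pa / 3.14×10⁻³ Pa/m = 63708 m ≈ 64 km

64 km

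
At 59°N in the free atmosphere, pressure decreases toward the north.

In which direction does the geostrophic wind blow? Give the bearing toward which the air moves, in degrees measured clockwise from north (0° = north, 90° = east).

090°

The pressure-gradient force points toward the north (bearing 000°).
Geostrophic balance: in the Northern Hemisphere the Coriolis force deflects motion to the right, so the geostrophic wind blows 90° to the right of the pressure-gradient force (low pressure on the left).
Rotating 000° by 90° clockwise gives 090° — the wind blows toward the east.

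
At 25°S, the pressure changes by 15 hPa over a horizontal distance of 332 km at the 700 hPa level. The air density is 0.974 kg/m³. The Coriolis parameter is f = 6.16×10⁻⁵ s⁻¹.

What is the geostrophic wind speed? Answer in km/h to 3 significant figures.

Pressure gradient: |∂P/∂n| = 1500 Pa / 332000 m = 4.52×10⁻³ Pa/m
Geostrophic balance (pressure-gradient force = Coriolis force):
V_g = (1/(fρ)) |∂P/∂n| = 4.52×10⁻³ / (6.16×10⁻⁵ × 0.974) = 75.3 m/s
Converting: 75.3 m/s × 3.6 = 271 km/h

271 km/h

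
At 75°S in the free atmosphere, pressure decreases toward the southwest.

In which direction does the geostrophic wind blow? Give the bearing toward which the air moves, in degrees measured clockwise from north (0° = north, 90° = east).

135°

The pressure-gradient force points toward the southwest (bearing 225°).
Geostrophic balance: in the Southern Hemisphere the Coriolis force deflects motion to the left, so the geostrophic wind blows 90° to the left of the pressure-gradient force (low pressure on the right).
Rotating 225° by 90° counterclockwise gives 135° — the wind blows toward the southeast.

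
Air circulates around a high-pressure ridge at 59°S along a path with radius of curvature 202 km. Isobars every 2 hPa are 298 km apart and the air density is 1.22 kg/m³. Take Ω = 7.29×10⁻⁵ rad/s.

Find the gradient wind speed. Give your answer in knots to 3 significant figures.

Coriolis parameter at 59°S:
f = 2Ω sin φ = 2 × 7.29×10⁻⁵ × sin 59° = 1.25×10⁻⁴ s⁻¹
Pressure gradient: |∂P/∂n| = 200 Pa / 298000 m = 6.71×10⁻⁴ Pa/m
Geostrophic speed: V_g = |∂P/∂n|/(fρ) = 6.71×10⁻⁴/(1.25×10⁻⁴ × 1.22) = 4.40 m/s
Around a high, pressure-gradient force acts outward with centrifugal, so Coriolis balances both:
fV = (1/ρ)|∂P/∂n| + V²/R  →  V² − fR·V + fR·V_g = 0
With fR = 1.25×10⁻⁴ × 202×10³ m = 25.2 m/s:
V = [fR − √((fR)² − 4 fR V_g)]/2 = [25.2 − √(25.2² − 4×25.2×4.4)]/2 = 5.68 m/s
Supergeostrophic (V > V_g = 4.4 m/s), as expected around a high.
Converting: 5.68 m/s × 1.944 = 11.0 knots

11.0 knots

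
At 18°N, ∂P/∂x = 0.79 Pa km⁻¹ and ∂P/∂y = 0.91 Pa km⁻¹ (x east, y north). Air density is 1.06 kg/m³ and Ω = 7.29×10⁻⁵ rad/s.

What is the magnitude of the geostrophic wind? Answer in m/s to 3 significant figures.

25.2 m/s

Coriolis parameter at 18°N:
f = 2Ω sin φ = 2 × 7.29×10⁻⁵ × sin 18° = 4.51×10⁻⁵ s⁻¹
Component geostrophic relations (x east, y north):
u_g = −(1/(fρ)) ∂P/∂y,  v_g = (1/(fρ)) ∂P/∂x
u_g = −(0.91×10⁻³)/(4.51×10⁻⁵ × 1.06) = −19.1 m/s;  v_g = (0.79×10⁻³)/(4.51×10⁻⁵ × 1.06) = 16.5 m/s
|V_g| = √(u_g² + v_g²) = 25.2 m/s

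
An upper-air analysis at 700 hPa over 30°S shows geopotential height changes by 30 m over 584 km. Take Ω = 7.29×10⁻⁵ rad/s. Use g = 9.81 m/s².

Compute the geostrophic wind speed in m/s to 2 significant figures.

6.9 m/s

Coriolis parameter at 30°S:
f = 2Ω sin φ = 2 × 7.29×10⁻⁵ × sin 30° = 7.29×10⁻⁵ s⁻¹
Height gradient: |∂Z/∂n| = 30 m / 584000 m = 5.14×10⁻⁵
On a pressure surface, geostrophic balance gives V_g = (g/f)|∂Z/∂n|:
V_g = 9.81 × 5.14×10⁻⁵ / 7.29×10⁻⁵ = 6.91 m/s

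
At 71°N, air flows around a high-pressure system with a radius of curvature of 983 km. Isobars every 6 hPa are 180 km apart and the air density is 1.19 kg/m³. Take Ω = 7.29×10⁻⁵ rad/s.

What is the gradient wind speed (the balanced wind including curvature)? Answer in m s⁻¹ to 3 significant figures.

24.9 m s⁻¹

Coriolis parameter at 71°N:
f = 2Ω sin φ = 2 × 7.29×10⁻⁵ × sin 71° = 1.38×10⁻⁴ s⁻¹
Pressure gradient: |∂P/∂n| = 600 Pa / 180000 m = 3.33×10⁻³ Pa/m
Geostrophic speed: V_g = |∂P/∂n|/(fρ) = 3.33×10⁻³/(1.38×10⁻⁴ × 1.19) = 20.3 m/s
Around a high, pressure-gradient force acts outward with centrifugal, so Coriolis balances both:
fV = (1/ρ)|∂P/∂n| + V²/R  →  V² − fR·V + fR·V_g = 0
With fR = 1.38×10⁻⁴ × 983×10³ m = 136 m/s:
V = [fR − √((fR)² − 4 fR V_g)]/2 = [136 − √(136² − 4×136×20.3)]/2 = 24.9 m/s
Supergeostrophic (V > V_g = 20.3 m/s), as expected around a high.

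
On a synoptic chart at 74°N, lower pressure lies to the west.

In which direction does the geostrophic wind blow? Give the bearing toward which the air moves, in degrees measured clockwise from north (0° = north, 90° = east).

The pressure-gradient force points toward the west (bearing 270°).
Geostrophic balance: in the Northern Hemisphere the Coriolis force deflects motion to the right, so the geostrophic wind blows 90° to the right of the pressure-gradient force (low pressure on the left).
Rotating 270° by 90° clockwise gives 000° — the wind blows toward the north.

000°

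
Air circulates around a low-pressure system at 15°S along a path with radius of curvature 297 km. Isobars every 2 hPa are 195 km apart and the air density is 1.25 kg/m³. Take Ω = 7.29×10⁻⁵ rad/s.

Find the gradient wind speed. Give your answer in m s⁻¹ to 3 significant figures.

Coriolis parameter at 15°S:
f = 2Ω sin φ = 2 × 7.29×10⁻⁵ × sin 15° = 3.77×10⁻⁵ s⁻¹
Pressure gradient: |∂P/∂n| = 200 Pa / 195000 m = 1.03×10⁻³ Pa/m
Geostrophic speed: V_g = |∂P/∂n|/(fρ) = 1.03×10⁻³/(3.77×10⁻⁵ × 1.25) = 21.7 m/s
Around a low, centrifugal force acts outward with Coriolis, so pressure-gradient force balances both:
(1/ρ)|∂P/∂n| = fV + V²/R  →  V² + fR·V − fR·V_g = 0
With fR = 3.77×10⁻⁵ × 297×10³ m = 11.2 m/s:
V = [−fR + √((fR)² + 4 fR V_g)]/2 = [−11.2 + √(11.2² + 4×11.2×21.7)]/2 = 11 m/s
Subgeostrophic (V < V_g = 21.7 m/s), as expected around a low.

11.0 m s⁻¹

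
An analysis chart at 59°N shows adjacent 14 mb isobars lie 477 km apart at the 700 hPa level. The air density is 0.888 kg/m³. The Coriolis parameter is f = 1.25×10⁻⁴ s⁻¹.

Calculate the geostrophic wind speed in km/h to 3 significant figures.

Pressure gradient: |∂P/∂n| = 1400 Pa / 477000 m = 2.94×10⁻³ Pa/m
Geostrophic balance (pressure-gradient force = Coriolis force):
V_g = (1/(fρ)) |∂P/∂n| = 2.94×10⁻³ / (1.25×10⁻⁴ × 0.888) = 26.4 m/s
Converting: 26.4 m/s × 3.6 = 95.2 km/h

95.2 km/h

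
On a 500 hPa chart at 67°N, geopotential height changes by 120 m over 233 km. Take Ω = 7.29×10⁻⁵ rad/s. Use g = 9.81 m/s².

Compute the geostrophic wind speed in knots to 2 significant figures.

73 knots

Coriolis parameter at 67°N:
f = 2Ω sin φ = 2 × 7.29×10⁻⁵ × sin 67° = 1.34×10⁻⁴ s⁻¹
Height gradient: |∂Z/∂n| = 120 m / 233000 m = 5.15×10⁻⁴
On a pressure surface, geostrophic balance gives V_g = (g/f)|∂Z/∂n|:
V_g = 9.81 × 5.15×10⁻⁴ / 1.34×10⁻⁴ = 37.6 m/s
Converting: 37.6 m/s × 1.944 = 73 knots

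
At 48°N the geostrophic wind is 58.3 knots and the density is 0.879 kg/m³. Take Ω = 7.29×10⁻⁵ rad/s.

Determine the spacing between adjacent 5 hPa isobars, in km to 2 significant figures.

Coriolis parameter at 48°N:
f = 2Ω sin φ = 2 × 7.29×10⁻⁵ × sin 48° = 1.08×10⁻⁴ s⁻¹
Wind speed in SI: 58.3 knots = 30.0 m/s
Geostrophic balance rearranged: |∂P/∂n| = f ρ V_g
|∂P/∂n| = 1.08×10⁻⁴ × 0.879 × 30.0 = 2.86×10⁻³ Pa/m
Isobar spacing: Δn = ΔP/|∂P/∂n| = 500 Pa / 2.86×10⁻³ Pa/m = 175042 m ≈ 180 km

180 km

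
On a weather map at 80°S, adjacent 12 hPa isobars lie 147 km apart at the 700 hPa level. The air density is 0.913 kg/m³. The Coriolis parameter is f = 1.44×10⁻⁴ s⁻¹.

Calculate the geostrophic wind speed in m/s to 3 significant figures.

Pressure gradient: |∂P/∂n| = 1200 Pa / 147000 m = 8.16×10⁻³ Pa/m
Geostrophic balance (pressure-gradient force = Coriolis force):
V_g = (1/(fρ)) |∂P/∂n| = 8.16×10⁻³ / (1.44×10⁻⁴ × 0.913) = 62.1 m/s

62.1 m/s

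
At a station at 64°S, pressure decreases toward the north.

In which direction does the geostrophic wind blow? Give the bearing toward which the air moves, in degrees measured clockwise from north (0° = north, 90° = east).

270°

The pressure-gradient force points toward the north (bearing 000°).
Geostrophic balance: in the Southern Hemisphere the Coriolis force deflects motion to the left, so the geostrophic wind blows 90° to the left of the pressure-gradient force (low pressure on the right).
Rotating 000° by 90° counterclockwise gives 270° — the wind blows toward the west.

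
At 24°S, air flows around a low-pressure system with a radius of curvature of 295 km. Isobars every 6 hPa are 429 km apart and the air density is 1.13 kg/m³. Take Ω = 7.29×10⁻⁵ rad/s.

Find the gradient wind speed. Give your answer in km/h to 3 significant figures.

Coriolis parameter at 24°S:
f = 2Ω sin φ = 2 × 7.29×10⁻⁵ × sin 24° = 5.93×10⁻⁵ s⁻¹
Pressure gradient: |∂P/∂n| = 600 Pa / 429000 m = 1.40×10⁻³ Pa/m
Geostrophic speed: V_g = |∂P/∂n|/(fρ) = 1.40×10⁻³/(5.93×10⁻⁵ × 1.13) = 20.9 m/s
Around a low, centrifugal force acts outward with Coriolis, so pressure-gradient force balances both:
(1/ρ)|∂P/∂n| = fV + V²/R  →  V² + fR·V − fR·V_g = 0
With fR = 5.93×10⁻⁵ × 295×10³ m = 17.5 m/s:
V = [−fR + √((fR)² + 4 fR V_g)]/2 = [−17.5 + √(17.5² + 4×17.5×20.9)]/2 = 12.3 m/s
Subgeostrophic (V < V_g = 20.9 m/s), as expected around a low.
Converting: 12.3 m/s × 3.6 = 44.2 km/h

44.2 km/h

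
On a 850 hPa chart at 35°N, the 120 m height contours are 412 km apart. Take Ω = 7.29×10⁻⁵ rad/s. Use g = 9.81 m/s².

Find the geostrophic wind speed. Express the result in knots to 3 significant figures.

66.4 knots

Coriolis parameter at 35°N:
f = 2Ω sin φ = 2 × 7.29×10⁻⁵ × sin 35° = 8.36×10⁻⁵ s⁻¹
Height gradient: |∂Z/∂n| = 120 m / 412000 m = 2.91×10⁻⁴
On a pressure surface, geostrophic balance gives V_g = (g/f)|∂Z/∂n|:
V_g = 9.81 × 2.91×10⁻⁴ / 8.36×10⁻⁵ = 34.2 m/s
Converting: 34.2 m/s × 1.944 = 66.4 knots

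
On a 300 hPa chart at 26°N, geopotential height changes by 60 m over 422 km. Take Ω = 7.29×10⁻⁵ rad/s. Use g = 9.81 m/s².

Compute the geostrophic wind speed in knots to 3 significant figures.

Coriolis parameter at 26°N:
f = 2Ω sin φ = 2 × 7.29×10⁻⁵ × sin 26° = 6.39×10⁻⁵ s⁻¹
Height gradient: |∂Z/∂n| = 60 m / 422000 m = 1.42×10⁻⁴
On a pressure surface, geostrophic balance gives V_g = (g/f)|∂Z/∂n|:
V_g = 9.81 × 1.42×10⁻⁴ / 6.39×10⁻⁵ = 21.8 m/s
Converting: 21.8 m/s × 1.944 = 42.4 knots

42.4 knots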